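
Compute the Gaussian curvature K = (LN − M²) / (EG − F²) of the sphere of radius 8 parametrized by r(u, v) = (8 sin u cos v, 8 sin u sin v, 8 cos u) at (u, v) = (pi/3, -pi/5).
K = 1/64

Coefficients of the first fundamental form: E = 64, F = 0, G = 64*sin(u)^2.
Coefficients of the second fundamental form: L = -8*sin(u)/Abs(sin(u)), M = 0, N = -8*sin(u)^3/Abs(sin(u)).
Assemble K = (LN − M²)/(EG − F²) = 1/64. At (u, v) = (pi/3, -pi/5): K = 1/64.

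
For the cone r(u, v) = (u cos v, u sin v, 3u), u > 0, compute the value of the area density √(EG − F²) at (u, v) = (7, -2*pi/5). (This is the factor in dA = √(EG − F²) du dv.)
√(EG − F²)|_{(7, -2*pi/5)} = 7*sqrt(10)

E = 10, F = 0, G = u^2, so EG − F² = 10*u^2. Taking the positive square root: √(EG − F²) = sqrt(10)*Abs(u). At (u, v) = (7, -2*pi/5): 7*sqrt(10).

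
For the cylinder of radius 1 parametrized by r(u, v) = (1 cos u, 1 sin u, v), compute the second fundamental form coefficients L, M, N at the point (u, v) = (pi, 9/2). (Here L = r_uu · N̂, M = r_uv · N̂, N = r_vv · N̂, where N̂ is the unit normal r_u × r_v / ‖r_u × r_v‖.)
L = -1;  M = 0;  N = 0

Compute the unit normal N̂(u, v) = (cos(u), sin(u), 0), and the second partials r_uu, r_uv, r_vv. Take dot products:
  L(u, v) = r_uu · N̂ = -1,
  M(u, v) = r_uv · N̂ = 0,
  N(u, v) = r_vv · N̂ = 0.
Evaluating at (u, v) = (pi, 9/2):
  L = -1, M = 0, N = 0.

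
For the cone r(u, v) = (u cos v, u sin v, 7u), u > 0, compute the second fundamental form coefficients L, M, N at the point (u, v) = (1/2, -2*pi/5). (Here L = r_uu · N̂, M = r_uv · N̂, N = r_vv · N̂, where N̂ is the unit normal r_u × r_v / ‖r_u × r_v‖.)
L = 0;  M = 0;  N = 7*sqrt(2)/20

Compute the unit normal N̂(u, v) = (-7*sqrt(2)*u*cos(v)/(10*Abs(u)), -7*sqrt(2)*u*sin(v)/(10*Abs(u)), sqrt(2)*u/(10*Abs(u))), and the second partials r_uu, r_uv, r_vv. Take dot products:
  L(u, v) = r_uu · N̂ = 0,
  M(u, v) = r_uv · N̂ = 0,
  N(u, v) = r_vv · N̂ = 7*sqrt(2)*u^2/(10*Abs(u)).
Evaluating at (u, v) = (1/2, -2*pi/5):
  L = 0, M = 0, N = 7*sqrt(2)/20.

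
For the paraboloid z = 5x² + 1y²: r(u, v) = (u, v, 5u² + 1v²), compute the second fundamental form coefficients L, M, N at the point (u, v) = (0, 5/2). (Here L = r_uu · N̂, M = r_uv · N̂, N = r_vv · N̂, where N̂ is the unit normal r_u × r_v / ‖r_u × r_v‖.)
L = 5*sqrt(26)/13;  M = 0;  N = sqrt(26)/13

Compute the unit normal N̂(u, v) = (-10*u/sqrt(100*u^2 + 4*v^2 + 1), -2*v/sqrt(100*u^2 + 4*v^2 + 1), 1/sqrt(100*u^2 + 4*v^2 + 1)), and the second partials r_uu, r_uv, r_vv. Take dot products:
  L(u, v) = r_uu · N̂ = 10/sqrt(100*u^2 + 4*v^2 + 1),
  M(u, v) = r_uv · N̂ = 0,
  N(u, v) = r_vv · N̂ = 2/sqrt(100*u^2 + 4*v^2 + 1).
Evaluating at (u, v) = (0, 5/2):
  L = 5*sqrt(26)/13, M = 0, N = sqrt(26)/13.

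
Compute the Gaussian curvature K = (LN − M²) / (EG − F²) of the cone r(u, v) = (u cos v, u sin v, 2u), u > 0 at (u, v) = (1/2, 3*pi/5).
K = 0

Coefficients of the first fundamental form: E = 5, F = 0, G = u^2.
Coefficients of the second fundamental form: L = 0, M = 0, N = 2*sqrt(5)*u^2/(5*Abs(u)).
Assemble K = (LN − M²)/(EG − F²) = 0. At (u, v) = (1/2, 3*pi/5): K = 0.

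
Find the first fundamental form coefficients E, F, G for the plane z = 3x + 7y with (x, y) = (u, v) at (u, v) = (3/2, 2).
E = 10;  F = 21;  G = 50

Partials: r_u = (1, 0, 3), r_v = (0, 1, 7). As functions of (u, v):
  E = r_u · r_u = 10,
  F = r_u · r_v = 21,
  G = r_v · r_v = 50.
Evaluating at (u, v) = (3/2, 2): E = 10, F = 21, G = 50.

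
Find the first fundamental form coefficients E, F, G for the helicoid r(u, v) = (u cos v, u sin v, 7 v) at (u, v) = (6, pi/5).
E = 1;  F = 0;  G = 85

Partials: r_u = (cos(v), sin(v), 0), r_v = (-u*sin(v), u*cos(v), 7). As functions of (u, v):
  E = r_u · r_u = 1,
  F = r_u · r_v = 0,
  G = r_v · r_v = u^2 + 49.
Evaluating at (u, v) = (6, pi/5): E = 1, F = 0, G = 85.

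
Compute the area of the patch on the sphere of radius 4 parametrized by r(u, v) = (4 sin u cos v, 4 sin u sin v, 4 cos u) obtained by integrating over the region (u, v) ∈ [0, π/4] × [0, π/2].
Area = 4*pi*(2 - sqrt(2))

Area = ∫∫ √(EG − F²) du dv with √(EG − F²) = 16*Abs(sin(u)). Integrating over [0, π/4] × [0, π/2] gives 4*pi*(2 - sqrt(2)).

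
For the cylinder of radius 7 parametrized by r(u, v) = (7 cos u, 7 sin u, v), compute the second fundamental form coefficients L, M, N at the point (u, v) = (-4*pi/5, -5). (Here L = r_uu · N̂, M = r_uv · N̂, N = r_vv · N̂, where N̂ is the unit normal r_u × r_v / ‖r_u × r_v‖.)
L = -7;  M = 0;  N = 0

Compute the unit normal N̂(u, v) = (cos(u), sin(u), 0), and the second partials r_uu, r_uv, r_vv. Take dot products:
  L(u, v) = r_uu · N̂ = -7,
  M(u, v) = r_uv · N̂ = 0,
  N(u, v) = r_vv · N̂ = 0.
Evaluating at (u, v) = (-4*pi/5, -5):
  L = -7, M = 0, N = 0.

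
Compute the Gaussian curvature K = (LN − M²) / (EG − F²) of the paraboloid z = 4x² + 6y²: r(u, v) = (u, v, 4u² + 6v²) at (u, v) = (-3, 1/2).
K = 96/375769

Coefficients of the first fundamental form: E = 64*u^2 + 1, F = 96*u*v, G = 144*v^2 + 1.
Coefficients of the second fundamental form: L = 8/sqrt(64*u^2 + 144*v^2 + 1), M = 0, N = 12/sqrt(64*u^2 + 144*v^2 + 1).
Assemble K = (LN − M²)/(EG − F²) = 96/(4096*u^4 + 18432*u^2*v^2 + 128*u^2 + 20736*v^4 + 288*v^2 + 1). At (u, v) = (-3, 1/2): K = 96/375769.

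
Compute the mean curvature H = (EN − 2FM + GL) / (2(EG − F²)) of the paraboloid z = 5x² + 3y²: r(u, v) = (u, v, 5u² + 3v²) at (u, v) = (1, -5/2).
H = 1433*sqrt(326)/106276

With E = 100*u^2 + 1, F = 60*u*v, G = 36*v^2 + 1, L = 10/sqrt(100*u^2 + 36*v^2 + 1), M = 0, N = 6/sqrt(100*u^2 + 36*v^2 + 1), assemble
  H = (EN − 2FM + GL) / (2(EG − F²)) = 4*(75*u^2 + 45*v^2 + 2)/(100*u^2 + 36*v^2 + 1)^(3/2).
At (u, v) = (1, -5/2): H = 1433*sqrt(326)/106276.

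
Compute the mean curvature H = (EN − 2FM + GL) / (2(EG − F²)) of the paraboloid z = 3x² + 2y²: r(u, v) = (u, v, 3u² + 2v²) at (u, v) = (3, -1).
H = 701*sqrt(341)/116281

With E = 36*u^2 + 1, F = 24*u*v, G = 16*v^2 + 1, L = 6/sqrt(36*u^2 + 16*v^2 + 1), M = 0, N = 4/sqrt(36*u^2 + 16*v^2 + 1), assemble
  H = (EN − 2FM + GL) / (2(EG − F²)) = (72*u^2 + 48*v^2 + 5)/(36*u^2 + 16*v^2 + 1)^(3/2).
At (u, v) = (3, -1): H = 701*sqrt(341)/116281.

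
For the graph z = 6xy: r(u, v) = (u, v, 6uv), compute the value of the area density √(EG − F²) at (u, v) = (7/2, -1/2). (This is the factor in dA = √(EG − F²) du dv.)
√(EG − F²)|_{(7/2, -1/2)} = sqrt(451)

E = 36*v^2 + 1, F = 36*u*v, G = 36*u^2 + 1, so EG − F² = 36*u^2 + 36*v^2 + 1. Taking the positive square root: √(EG − F²) = sqrt(36*u^2 + 36*v^2 + 1). At (u, v) = (7/2, -1/2): sqrt(451).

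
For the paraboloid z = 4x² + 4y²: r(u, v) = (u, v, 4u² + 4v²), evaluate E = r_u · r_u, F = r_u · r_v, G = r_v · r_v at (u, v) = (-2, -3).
E = 257;  F = 384;  G = 577

Partials: r_u = (1, 0, 8*u), r_v = (0, 1, 8*v). As functions of (u, v):
  E = r_u · r_u = 64*u^2 + 1,
  F = r_u · r_v = 64*u*v,
  G = r_v · r_v = 64*v^2 + 1.
Evaluating at (u, v) = (-2, -3): E = 257, F = 384, G = 577.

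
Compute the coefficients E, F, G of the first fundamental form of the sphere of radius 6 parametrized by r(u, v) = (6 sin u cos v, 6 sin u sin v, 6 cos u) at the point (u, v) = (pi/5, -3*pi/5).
E = 36;  F = 0;  G = 45/2 - 9*sqrt(5)/2

Partials: r_u = (6*cos(u)*cos(v), 6*sin(v)*cos(u), -6*sin(u)), r_v = (-6*sin(u)*sin(v), 6*sin(u)*cos(v), 0). As functions of (u, v):
  E = r_u · r_u = 36,
  F = r_u · r_v = 0,
  G = r_v · r_v = 36*sin(u)^2.
Evaluating at (u, v) = (pi/5, -3*pi/5): E = 36, F = 0, G = 45/2 - 9*sqrt(5)/2.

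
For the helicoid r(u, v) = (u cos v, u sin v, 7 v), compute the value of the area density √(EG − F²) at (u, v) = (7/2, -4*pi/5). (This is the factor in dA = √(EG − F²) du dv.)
√(EG − F²)|_{(7/2, -4*pi/5)} = 7*sqrt(5)/2

E = 1, F = 0, G = u^2 + 49, so EG − F² = u^2 + 49. Taking the positive square root: √(EG − F²) = sqrt(u^2 + 49). At (u, v) = (7/2, -4*pi/5): 7*sqrt(5)/2.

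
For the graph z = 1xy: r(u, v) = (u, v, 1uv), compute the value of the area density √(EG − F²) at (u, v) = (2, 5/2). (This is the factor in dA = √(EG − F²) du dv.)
√(EG − F²)|_{(2, 5/2)} = 3*sqrt(5)/2

E = v^2 + 1, F = u*v, G = u^2 + 1, so EG − F² = u^2 + v^2 + 1. Taking the positive square root: √(EG − F²) = sqrt(u^2 + v^2 + 1). At (u, v) = (2, 5/2): 3*sqrt(5)/2.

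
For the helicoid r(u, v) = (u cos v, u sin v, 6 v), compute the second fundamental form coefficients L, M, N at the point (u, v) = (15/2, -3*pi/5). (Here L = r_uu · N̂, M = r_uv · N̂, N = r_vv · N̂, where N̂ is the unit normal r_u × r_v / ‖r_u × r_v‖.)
L = 0;  M = -4*sqrt(41)/41;  N = 0

Compute the unit normal N̂(u, v) = (6*sin(v)/sqrt(u^2 + 36), -6*cos(v)/sqrt(u^2 + 36), u/sqrt(u^2 + 36)), and the second partials r_uu, r_uv, r_vv. Take dot products:
  L(u, v) = r_uu · N̂ = 0,
  M(u, v) = r_uv · N̂ = -6/sqrt(u^2 + 36),
  N(u, v) = r_vv · N̂ = 0.
Evaluating at (u, v) = (15/2, -3*pi/5):
  L = 0, M = -4*sqrt(41)/41, N = 0.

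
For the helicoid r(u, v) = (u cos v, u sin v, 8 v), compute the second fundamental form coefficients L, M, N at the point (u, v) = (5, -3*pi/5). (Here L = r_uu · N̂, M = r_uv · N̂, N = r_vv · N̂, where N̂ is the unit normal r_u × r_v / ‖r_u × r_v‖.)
L = 0;  M = -8*sqrt(89)/89;  N = 0

Compute the unit normal N̂(u, v) = (8*sin(v)/sqrt(u^2 + 64), -8*cos(v)/sqrt(u^2 + 64), u/sqrt(u^2 + 64)), and the second partials r_uu, r_uv, r_vv. Take dot products:
  L(u, v) = r_uu · N̂ = 0,
  M(u, v) = r_uv · N̂ = -8/sqrt(u^2 + 64),
  N(u, v) = r_vv · N̂ = 0.
Evaluating at (u, v) = (5, -3*pi/5):
  L = 0, M = -8*sqrt(89)/89, N = 0.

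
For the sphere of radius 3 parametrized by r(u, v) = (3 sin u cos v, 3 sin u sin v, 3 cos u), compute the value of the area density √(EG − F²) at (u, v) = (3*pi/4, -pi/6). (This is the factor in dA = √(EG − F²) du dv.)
√(EG − F²)|_{(3*pi/4, -pi/6)} = 9*sqrt(2)/2

E = 9, F = 0, G = 9*sin(u)^2, so EG − F² = 81*sin(u)^2. Taking the positive square root: √(EG − F²) = 9*Abs(sin(u)). At (u, v) = (3*pi/4, -pi/6): 9*sqrt(2)/2.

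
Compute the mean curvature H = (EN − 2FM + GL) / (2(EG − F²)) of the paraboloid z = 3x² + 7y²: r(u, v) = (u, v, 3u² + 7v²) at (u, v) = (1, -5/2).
H = 3937*sqrt(1262)/1592644

With E = 36*u^2 + 1, F = 84*u*v, G = 196*v^2 + 1, L = 6/sqrt(36*u^2 + 196*v^2 + 1), M = 0, N = 14/sqrt(36*u^2 + 196*v^2 + 1), assemble
  H = (EN − 2FM + GL) / (2(EG − F²)) = 2*(126*u^2 + 294*v^2 + 5)/(36*u^2 + 196*v^2 + 1)^(3/2).
At (u, v) = (1, -5/2): H = 3937*sqrt(1262)/1592644.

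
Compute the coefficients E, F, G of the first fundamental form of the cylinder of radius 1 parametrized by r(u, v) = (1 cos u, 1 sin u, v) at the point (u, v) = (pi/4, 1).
E = 1;  F = 0;  G = 1

Partials: r_u = (-sin(u), cos(u), 0), r_v = (0, 0, 1). As functions of (u, v):
  E = r_u · r_u = 1,
  F = r_u · r_v = 0,
  G = r_v · r_v = 1.
Evaluating at (u, v) = (pi/4, 1): E = 1, F = 0, G = 1.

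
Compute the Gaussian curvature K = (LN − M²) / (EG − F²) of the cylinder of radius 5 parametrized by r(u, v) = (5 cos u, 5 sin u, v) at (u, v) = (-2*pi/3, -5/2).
K = 0

Coefficients of the first fundamental form: E = 25, F = 0, G = 1.
Coefficients of the second fundamental form: L = -5, M = 0, N = 0.
Assemble K = (LN − M²)/(EG − F²) = 0. At (u, v) = (-2*pi/3, -5/2): K = 0.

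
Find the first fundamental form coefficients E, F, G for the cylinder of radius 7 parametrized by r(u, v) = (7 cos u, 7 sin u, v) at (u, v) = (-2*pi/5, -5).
E = 49;  F = 0;  G = 1

Partials: r_u = (-7*sin(u), 7*cos(u), 0), r_v = (0, 0, 1). As functions of (u, v):
  E = r_u · r_u = 49,
  F = r_u · r_v = 0,
  G = r_v · r_v = 1.
Evaluating at (u, v) = (-2*pi/5, -5): E = 49, F = 0, G = 1.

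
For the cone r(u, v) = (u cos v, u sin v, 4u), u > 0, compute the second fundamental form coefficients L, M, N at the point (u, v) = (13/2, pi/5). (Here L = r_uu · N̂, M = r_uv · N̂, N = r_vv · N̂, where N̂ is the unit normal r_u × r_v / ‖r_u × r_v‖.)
L = 0;  M = 0;  N = 26*sqrt(17)/17

Compute the unit normal N̂(u, v) = (-4*sqrt(17)*u*cos(v)/(17*Abs(u)), -4*sqrt(17)*u*sin(v)/(17*Abs(u)), sqrt(17)*u/(17*Abs(u))), and the second partials r_uu, r_uv, r_vv. Take dot products:
  L(u, v) = r_uu · N̂ = 0,
  M(u, v) = r_uv · N̂ = 0,
  N(u, v) = r_vv · N̂ = 4*sqrt(17)*u^2/(17*Abs(u)).
Evaluating at (u, v) = (13/2, pi/5):
  L = 0, M = 0, N = 26*sqrt(17)/17.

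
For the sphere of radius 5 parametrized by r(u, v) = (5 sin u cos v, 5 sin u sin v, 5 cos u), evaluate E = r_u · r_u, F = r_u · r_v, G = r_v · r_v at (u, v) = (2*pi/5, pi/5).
E = 25;  F = 0;  G = 25*sqrt(5)/8 + 125/8

Partials: r_u = (5*cos(u)*cos(v), 5*sin(v)*cos(u), -5*sin(u)), r_v = (-5*sin(u)*sin(v), 5*sin(u)*cos(v), 0). As functions of (u, v):
  E = r_u · r_u = 25,
  F = r_u · r_v = 0,
  G = r_v · r_v = 25*sin(u)^2.
Evaluating at (u, v) = (2*pi/5, pi/5): E = 25, F = 0, G = 25*sqrt(5)/8 + 125/8.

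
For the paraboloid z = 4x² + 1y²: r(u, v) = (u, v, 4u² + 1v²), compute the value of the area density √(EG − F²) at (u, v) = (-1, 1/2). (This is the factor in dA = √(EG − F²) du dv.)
√(EG − F²)|_{(-1, 1/2)} = sqrt(66)

E = 64*u^2 + 1, F = 16*u*v, G = 4*v^2 + 1, so EG − F² = 64*u^2 + 4*v^2 + 1. Taking the positive square root: √(EG − F²) = sqrt(64*u^2 + 4*v^2 + 1). At (u, v) = (-1, 1/2): sqrt(66).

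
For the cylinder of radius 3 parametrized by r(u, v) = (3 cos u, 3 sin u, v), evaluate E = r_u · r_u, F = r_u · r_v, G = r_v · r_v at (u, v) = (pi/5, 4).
E = 9;  F = 0;  G = 1

Partials: r_u = (-3*sin(u), 3*cos(u), 0), r_v = (0, 0, 1). As functions of (u, v):
  E = r_u · r_u = 9,
  F = r_u · r_v = 0,
  G = r_v · r_v = 1.
Evaluating at (u, v) = (pi/5, 4): E = 9, F = 0, G = 1.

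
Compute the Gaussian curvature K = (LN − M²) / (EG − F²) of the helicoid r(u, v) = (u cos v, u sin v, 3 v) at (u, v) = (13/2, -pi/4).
K = -144/42025

Coefficients of the first fundamental form: E = 1, F = 0, G = u^2 + 9.
Coefficients of the second fundamental form: L = 0, M = -3/sqrt(u^2 + 9), N = 0.
Assemble K = (LN − M²)/(EG − F²) = -9/(u^2 + 9)^2. At (u, v) = (13/2, -pi/4): K = -144/42025.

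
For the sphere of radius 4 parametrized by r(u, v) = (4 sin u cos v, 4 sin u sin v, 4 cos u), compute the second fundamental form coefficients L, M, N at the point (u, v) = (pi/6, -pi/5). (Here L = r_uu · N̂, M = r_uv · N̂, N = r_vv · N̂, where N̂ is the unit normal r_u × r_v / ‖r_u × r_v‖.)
L = -4;  M = 0;  N = -1

Compute the unit normal N̂(u, v) = (sin(u)^2*cos(v)/Abs(sin(u)), sin(u)^2*sin(v)/Abs(sin(u)), sin(2*u)/(2*Abs(sin(u)))), and the second partials r_uu, r_uv, r_vv. Take dot products:
  L(u, v) = r_uu · N̂ = -4*sin(u)/Abs(sin(u)),
  M(u, v) = r_uv · N̂ = 0,
  N(u, v) = r_vv · N̂ = -4*sin(u)^3/Abs(sin(u)).
Evaluating at (u, v) = (pi/6, -pi/5):
  L = -4, M = 0, N = -1.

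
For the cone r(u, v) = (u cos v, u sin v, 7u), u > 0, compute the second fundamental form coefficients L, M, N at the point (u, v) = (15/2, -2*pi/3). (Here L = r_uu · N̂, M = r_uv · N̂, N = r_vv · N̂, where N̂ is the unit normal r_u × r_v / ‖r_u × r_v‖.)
L = 0;  M = 0;  N = 21*sqrt(2)/4

Compute the unit normal N̂(u, v) = (-7*sqrt(2)*u*cos(v)/(10*Abs(u)), -7*sqrt(2)*u*sin(v)/(10*Abs(u)), sqrt(2)*u/(10*Abs(u))), and the second partials r_uu, r_uv, r_vv. Take dot products:
  L(u, v) = r_uu · N̂ = 0,
  M(u, v) = r_uv · N̂ = 0,
  N(u, v) = r_vv · N̂ = 7*sqrt(2)*u^2/(10*Abs(u)).
Evaluating at (u, v) = (15/2, -2*pi/3):
  L = 0, M = 0, N = 21*sqrt(2)/4.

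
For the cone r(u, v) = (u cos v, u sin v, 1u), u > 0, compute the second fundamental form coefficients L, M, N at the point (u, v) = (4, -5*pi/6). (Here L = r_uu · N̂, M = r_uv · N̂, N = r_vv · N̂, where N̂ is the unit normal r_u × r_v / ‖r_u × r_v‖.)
L = 0;  M = 0;  N = 2*sqrt(2)

Compute the unit normal N̂(u, v) = (-sqrt(2)*u*cos(v)/(2*Abs(u)), -sqrt(2)*u*sin(v)/(2*Abs(u)), sqrt(2)*u/(2*Abs(u))), and the second partials r_uu, r_uv, r_vv. Take dot products:
  L(u, v) = r_uu · N̂ = 0,
  M(u, v) = r_uv · N̂ = 0,
  N(u, v) = r_vv · N̂ = sqrt(2)*u^2/(2*Abs(u)).
Evaluating at (u, v) = (4, -5*pi/6):
  L = 0, M = 0, N = 2*sqrt(2).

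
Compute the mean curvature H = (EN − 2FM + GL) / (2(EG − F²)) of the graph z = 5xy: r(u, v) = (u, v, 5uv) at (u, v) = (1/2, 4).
H = -2000*sqrt(181)/884547

With E = 25*v^2 + 1, F = 25*u*v, G = 25*u^2 + 1, L = 0, M = 5/sqrt(25*u^2 + 25*v^2 + 1), N = 0, assemble
  H = (EN − 2FM + GL) / (2(EG − F²)) = -125*u*v/(25*u^2 + 25*v^2 + 1)^(3/2).
At (u, v) = (1/2, 4): H = -2000*sqrt(181)/884547.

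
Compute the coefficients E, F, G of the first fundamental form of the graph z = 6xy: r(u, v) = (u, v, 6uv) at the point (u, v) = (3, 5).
E = 901;  F = 540;  G = 325

Partials: r_u = (1, 0, 6*v), r_v = (0, 1, 6*u). As functions of (u, v):
  E = r_u · r_u = 36*v^2 + 1,
  F = r_u · r_v = 36*u*v,
  G = r_v · r_v = 36*u^2 + 1.
Evaluating at (u, v) = (3, 5): E = 901, F = 540, G = 325.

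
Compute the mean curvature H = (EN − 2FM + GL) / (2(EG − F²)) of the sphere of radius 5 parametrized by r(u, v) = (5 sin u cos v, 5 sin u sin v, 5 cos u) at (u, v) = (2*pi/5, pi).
H = -1/5

With E = 25, F = 0, G = 25*sin(u)^2, L = -5*sin(u)/Abs(sin(u)), M = 0, N = -5*sin(u)^3/Abs(sin(u)), assemble
  H = (EN − 2FM + GL) / (2(EG − F²)) = -sin(u)/(5*Abs(sin(u))).
At (u, v) = (2*pi/5, pi): H = -1/5.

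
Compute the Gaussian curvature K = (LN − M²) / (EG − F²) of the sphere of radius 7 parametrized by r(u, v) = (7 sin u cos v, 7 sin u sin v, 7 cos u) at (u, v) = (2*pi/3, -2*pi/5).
K = 1/49

Coefficients of the first fundamental form: E = 49, F = 0, G = 49*sin(u)^2.
Coefficients of the second fundamental form: L = -7*sin(u)/Abs(sin(u)), M = 0, N = -7*sin(u)^3/Abs(sin(u)).
Assemble K = (LN − M²)/(EG − F²) = 1/49. At (u, v) = (2*pi/3, -2*pi/5): K = 1/49.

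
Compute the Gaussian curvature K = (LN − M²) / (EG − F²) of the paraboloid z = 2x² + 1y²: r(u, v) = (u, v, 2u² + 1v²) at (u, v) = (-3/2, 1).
K = 8/1681

Coefficients of the first fundamental form: E = 16*u^2 + 1, F = 8*u*v, G = 4*v^2 + 1.
Coefficients of the second fundamental form: L = 4/sqrt(16*u^2 + 4*v^2 + 1), M = 0, N = 2/sqrt(16*u^2 + 4*v^2 + 1).
Assemble K = (LN − M²)/(EG − F²) = 8/(256*u^4 + 128*u^2*v^2 + 32*u^2 + 16*v^4 + 8*v^2 + 1). At (u, v) = (-3/2, 1): K = 8/1681.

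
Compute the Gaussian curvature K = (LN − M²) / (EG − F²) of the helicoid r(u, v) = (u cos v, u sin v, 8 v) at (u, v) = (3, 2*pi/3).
K = -64/5329

Coefficients of the first fundamental form: E = 1, F = 0, G = u^2 + 64.
Coefficients of the second fundamental form: L = 0, M = -8/sqrt(u^2 + 64), N = 0.
Assemble K = (LN − M²)/(EG − F²) = -64/(u^2 + 64)^2. At (u, v) = (3, 2*pi/3): K = -64/5329.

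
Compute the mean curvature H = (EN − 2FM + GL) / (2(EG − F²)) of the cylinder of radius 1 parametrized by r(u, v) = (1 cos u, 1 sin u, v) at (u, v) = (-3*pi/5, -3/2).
H = -1/2

With E = 1, F = 0, G = 1, L = -1, M = 0, N = 0, assemble
  H = (EN − 2FM + GL) / (2(EG − F²)) = -1/2.
At (u, v) = (-3*pi/5, -3/2): H = -1/2.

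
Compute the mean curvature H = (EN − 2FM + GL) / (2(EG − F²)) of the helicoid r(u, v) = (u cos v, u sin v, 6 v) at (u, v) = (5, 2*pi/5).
H = 0

With E = 1, F = 0, G = u^2 + 36, L = 0, M = -6/sqrt(u^2 + 36), N = 0, assemble
  H = (EN − 2FM + GL) / (2(EG − F²)) = 0.
At (u, v) = (5, 2*pi/5): H = 0.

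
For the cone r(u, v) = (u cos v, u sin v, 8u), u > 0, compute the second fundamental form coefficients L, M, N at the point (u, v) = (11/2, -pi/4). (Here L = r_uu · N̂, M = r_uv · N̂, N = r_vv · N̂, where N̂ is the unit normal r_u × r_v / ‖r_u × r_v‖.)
L = 0;  M = 0;  N = 44*sqrt(65)/65

Compute the unit normal N̂(u, v) = (-8*sqrt(65)*u*cos(v)/(65*Abs(u)), -8*sqrt(65)*u*sin(v)/(65*Abs(u)), sqrt(65)*u/(65*Abs(u))), and the second partials r_uu, r_uv, r_vv. Take dot products:
  L(u, v) = r_uu · N̂ = 0,
  M(u, v) = r_uv · N̂ = 0,
  N(u, v) = r_vv · N̂ = 8*sqrt(65)*u^2/(65*Abs(u)).
Evaluating at (u, v) = (11/2, -pi/4):
  L = 0, M = 0, N = 44*sqrt(65)/65.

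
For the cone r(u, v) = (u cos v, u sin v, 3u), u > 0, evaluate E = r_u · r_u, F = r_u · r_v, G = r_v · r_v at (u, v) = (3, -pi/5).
E = 10;  F = 0;  G = 9

Partials: r_u = (cos(v), sin(v), 3), r_v = (-u*sin(v), u*cos(v), 0). As functions of (u, v):
  E = r_u · r_u = 10,
  F = r_u · r_v = 0,
  G = r_v · r_v = u^2.
Evaluating at (u, v) = (3, -pi/5): E = 10, F = 0, G = 9.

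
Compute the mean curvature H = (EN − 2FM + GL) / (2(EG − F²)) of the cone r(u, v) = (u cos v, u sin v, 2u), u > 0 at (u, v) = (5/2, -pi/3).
H = 2*sqrt(5)/25

With E = 5, F = 0, G = u^2, L = 0, M = 0, N = 2*sqrt(5)*u^2/(5*Abs(u)), assemble
  H = (EN − 2FM + GL) / (2(EG − F²)) = sqrt(5)/(5*Abs(u)).
At (u, v) = (5/2, -pi/3): H = 2*sqrt(5)/25.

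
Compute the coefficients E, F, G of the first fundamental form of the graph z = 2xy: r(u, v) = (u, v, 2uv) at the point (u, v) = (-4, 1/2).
E = 2;  F = -8;  G = 65

Partials: r_u = (1, 0, 2*v), r_v = (0, 1, 2*u). As functions of (u, v):
  E = r_u · r_u = 4*v^2 + 1,
  F = r_u · r_v = 4*u*v,
  G = r_v · r_v = 4*u^2 + 1.
Evaluating at (u, v) = (-4, 1/2): E = 2, F = -8, G = 65.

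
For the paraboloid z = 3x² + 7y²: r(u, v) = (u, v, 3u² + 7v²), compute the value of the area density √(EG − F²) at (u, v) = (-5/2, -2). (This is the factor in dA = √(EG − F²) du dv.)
√(EG − F²)|_{(-5/2, -2)} = sqrt(1010)

E = 36*u^2 + 1, F = 84*u*v, G = 196*v^2 + 1, so EG − F² = 36*u^2 + 196*v^2 + 1. Taking the positive square root: √(EG − F²) = sqrt(36*u^2 + 196*v^2 + 1). At (u, v) = (-5/2, -2): sqrt(1010).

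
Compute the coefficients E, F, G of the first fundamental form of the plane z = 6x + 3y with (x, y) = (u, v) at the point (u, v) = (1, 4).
E = 37;  F = 18;  G = 10

Partials: r_u = (1, 0, 6), r_v = (0, 1, 3). As functions of (u, v):
  E = r_u · r_u = 37,
  F = r_u · r_v = 18,
  G = r_v · r_v = 10.
Evaluating at (u, v) = (1, 4): E = 37, F = 18, G = 10.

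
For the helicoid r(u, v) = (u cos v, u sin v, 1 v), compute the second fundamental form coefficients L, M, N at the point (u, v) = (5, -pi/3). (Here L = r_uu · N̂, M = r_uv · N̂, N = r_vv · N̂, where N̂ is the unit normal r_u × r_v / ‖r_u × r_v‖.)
L = 0;  M = -sqrt(26)/26;  N = 0

Compute the unit normal N̂(u, v) = (sin(v)/sqrt(u^2 + 1), -cos(v)/sqrt(u^2 + 1), u/sqrt(u^2 + 1)), and the second partials r_uu, r_uv, r_vv. Take dot products:
  L(u, v) = r_uu · N̂ = 0,
  M(u, v) = r_uv · N̂ = -1/sqrt(u^2 + 1),
  N(u, v) = r_vv · N̂ = 0.
Evaluating at (u, v) = (5, -pi/3):
  L = 0, M = -sqrt(26)/26, N = 0.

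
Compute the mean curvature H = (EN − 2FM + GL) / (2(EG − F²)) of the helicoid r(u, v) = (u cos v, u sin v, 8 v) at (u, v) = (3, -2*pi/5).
H = 0

With E = 1, F = 0, G = u^2 + 64, L = 0, M = -8/sqrt(u^2 + 64), N = 0, assemble
  H = (EN − 2FM + GL) / (2(EG − F²)) = 0.
At (u, v) = (3, -2*pi/5): H = 0.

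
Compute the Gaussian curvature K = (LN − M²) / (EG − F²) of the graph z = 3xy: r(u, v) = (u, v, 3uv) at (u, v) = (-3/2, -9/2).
K = -36/165649

Coefficients of the first fundamental form: E = 9*v^2 + 1, F = 9*u*v, G = 9*u^2 + 1.
Coefficients of the second fundamental form: L = 0, M = 3/sqrt(9*u^2 + 9*v^2 + 1), N = 0.
Assemble K = (LN − M²)/(EG − F²) = -9/(81*u^4 + 162*u^2*v^2 + 18*u^2 + 81*v^4 + 18*v^2 + 1). At (u, v) = (-3/2, -9/2): K = -36/165649.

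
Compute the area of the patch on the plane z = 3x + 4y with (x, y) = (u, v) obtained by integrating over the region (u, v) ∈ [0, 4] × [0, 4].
Area = 16*sqrt(26)

Area = ∫∫ √(EG − F²) du dv with √(EG − F²) = sqrt(26). Integrating over [0, 4] × [0, 4] gives 16*sqrt(26).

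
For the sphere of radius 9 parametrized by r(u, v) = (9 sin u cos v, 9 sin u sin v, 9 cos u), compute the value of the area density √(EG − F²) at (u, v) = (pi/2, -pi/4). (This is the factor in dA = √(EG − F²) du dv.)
√(EG − F²)|_{(pi/2, -pi/4)} = 81

E = 81, F = 0, G = 81*sin(u)^2, so EG − F² = 6561*sin(u)^2. Taking the positive square root: √(EG − F²) = 81*Abs(sin(u)). At (u, v) = (pi/2, -pi/4): 81.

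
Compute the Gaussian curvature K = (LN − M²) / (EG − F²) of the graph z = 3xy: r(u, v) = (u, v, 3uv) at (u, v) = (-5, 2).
K = -9/68644

Coefficients of the first fundamental form: E = 9*v^2 + 1, F = 9*u*v, G = 9*u^2 + 1.
Coefficients of the second fundamental form: L = 0, M = 3/sqrt(9*u^2 + 9*v^2 + 1), N = 0.
Assemble K = (LN − M²)/(EG − F²) = -9/(81*u^4 + 162*u^2*v^2 + 18*u^2 + 81*v^4 + 18*v^2 + 1). At (u, v) = (-5, 2): K = -9/68644.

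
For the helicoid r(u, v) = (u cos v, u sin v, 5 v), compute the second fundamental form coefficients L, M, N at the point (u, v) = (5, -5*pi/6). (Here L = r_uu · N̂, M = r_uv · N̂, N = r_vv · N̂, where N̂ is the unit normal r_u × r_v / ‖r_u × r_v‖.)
L = 0;  M = -sqrt(2)/2;  N = 0

Compute the unit normal N̂(u, v) = (5*sin(v)/sqrt(u^2 + 25), -5*cos(v)/sqrt(u^2 + 25), u/sqrt(u^2 + 25)), and the second partials r_uu, r_uv, r_vv. Take dot products:
  L(u, v) = r_uu · N̂ = 0,
  M(u, v) = r_uv · N̂ = -5/sqrt(u^2 + 25),
  N(u, v) = r_vv · N̂ = 0.
Evaluating at (u, v) = (5, -5*pi/6):
  L = 0, M = -sqrt(2)/2, N = 0.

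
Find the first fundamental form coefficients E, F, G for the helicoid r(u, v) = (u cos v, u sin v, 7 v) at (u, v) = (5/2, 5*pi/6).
E = 1;  F = 0;  G = 221/4

Partials: r_u = (cos(v), sin(v), 0), r_v = (-u*sin(v), u*cos(v), 7). As functions of (u, v):
  E = r_u · r_u = 1,
  F = r_u · r_v = 0,
  G = r_v · r_v = u^2 + 49.
Evaluating at (u, v) = (5/2, 5*pi/6): E = 1, F = 0, G = 221/4.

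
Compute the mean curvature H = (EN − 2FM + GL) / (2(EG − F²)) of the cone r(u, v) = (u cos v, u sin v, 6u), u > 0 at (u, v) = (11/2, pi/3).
H = 6*sqrt(37)/407

With E = 37, F = 0, G = u^2, L = 0, M = 0, N = 6*sqrt(37)*u^2/(37*Abs(u)), assemble
  H = (EN − 2FM + GL) / (2(EG − F²)) = 3*sqrt(37)/(37*Abs(u)).
At (u, v) = (11/2, pi/3): H = 6*sqrt(37)/407.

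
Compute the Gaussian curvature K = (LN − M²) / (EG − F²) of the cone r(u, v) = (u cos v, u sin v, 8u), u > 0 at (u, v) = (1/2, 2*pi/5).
K = 0

Coefficients of the first fundamental form: E = 65, F = 0, G = u^2.
Coefficients of the second fundamental form: L = 0, M = 0, N = 8*sqrt(65)*u^2/(65*Abs(u)).
Assemble K = (LN − M²)/(EG − F²) = 0. At (u, v) = (1/2, 2*pi/5): K = 0.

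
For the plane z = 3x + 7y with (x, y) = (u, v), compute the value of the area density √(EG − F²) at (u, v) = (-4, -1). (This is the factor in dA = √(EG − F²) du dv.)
√(EG − F²)|_{(-4, -1)} = sqrt(59)

E = 10, F = 21, G = 50, so EG − F² = 59. Taking the positive square root: √(EG − F²) = sqrt(59). At (u, v) = (-4, -1): sqrt(59).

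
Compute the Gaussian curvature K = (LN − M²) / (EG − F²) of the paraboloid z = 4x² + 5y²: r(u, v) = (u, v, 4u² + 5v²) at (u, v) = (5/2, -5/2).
K = 20/263169

Coefficients of the first fundamental form: E = 64*u^2 + 1, F = 80*u*v, G = 100*v^2 + 1.
Coefficients of the second fundamental form: L = 8/sqrt(64*u^2 + 100*v^2 + 1), M = 0, N = 10/sqrt(64*u^2 + 100*v^2 + 1).
Assemble K = (LN − M²)/(EG − F²) = 80/(4096*u^4 + 12800*u^2*v^2 + 128*u^2 + 10000*v^4 + 200*v^2 + 1). At (u, v) = (5/2, -5/2): K = 20/263169.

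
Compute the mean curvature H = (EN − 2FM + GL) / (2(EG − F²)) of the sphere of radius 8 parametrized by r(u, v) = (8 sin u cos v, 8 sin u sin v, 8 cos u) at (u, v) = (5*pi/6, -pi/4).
H = -1/8

With E = 64, F = 0, G = 64*sin(u)^2, L = -8*sin(u)/Abs(sin(u)), M = 0, N = -8*sin(u)^3/Abs(sin(u)), assemble
  H = (EN − 2FM + GL) / (2(EG − F²)) = -sin(u)/(8*Abs(sin(u))).
At (u, v) = (5*pi/6, -pi/4): H = -1/8.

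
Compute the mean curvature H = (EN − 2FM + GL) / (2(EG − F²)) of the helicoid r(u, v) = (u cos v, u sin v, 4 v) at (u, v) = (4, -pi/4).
H = 0

With E = 1, F = 0, G = u^2 + 16, L = 0, M = -4/sqrt(u^2 + 16), N = 0, assemble
  H = (EN − 2FM + GL) / (2(EG − F²)) = 0.
At (u, v) = (4, -pi/4): H = 0.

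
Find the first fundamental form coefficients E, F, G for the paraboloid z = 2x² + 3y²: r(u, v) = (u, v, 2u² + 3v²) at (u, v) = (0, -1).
E = 1;  F = 0;  G = 37

Partials: r_u = (1, 0, 4*u), r_v = (0, 1, 6*v). As functions of (u, v):
  E = r_u · r_u = 16*u^2 + 1,
  F = r_u · r_v = 24*u*v,
  G = r_v · r_v = 36*v^2 + 1.
Evaluating at (u, v) = (0, -1): E = 1, F = 0, G = 37.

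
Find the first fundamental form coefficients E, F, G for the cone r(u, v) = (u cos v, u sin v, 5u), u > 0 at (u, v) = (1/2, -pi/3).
E = 26;  F = 0;  G = 1/4

Partials: r_u = (cos(v), sin(v), 5), r_v = (-u*sin(v), u*cos(v), 0). As functions of (u, v):
  E = r_u · r_u = 26,
  F = r_u · r_v = 0,
  G = r_v · r_v = u^2.
Evaluating at (u, v) = (1/2, -pi/3): E = 26, F = 0, G = 1/4.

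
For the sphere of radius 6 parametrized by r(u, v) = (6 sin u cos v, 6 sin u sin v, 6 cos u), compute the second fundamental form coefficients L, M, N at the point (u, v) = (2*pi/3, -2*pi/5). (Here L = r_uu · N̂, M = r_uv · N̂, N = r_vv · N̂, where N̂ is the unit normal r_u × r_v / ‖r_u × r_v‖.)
L = -6;  M = 0;  N = -9/2

Compute the unit normal N̂(u, v) = (sin(u)^2*cos(v)/Abs(sin(u)), sin(u)^2*sin(v)/Abs(sin(u)), sin(2*u)/(2*Abs(sin(u)))), and the second partials r_uu, r_uv, r_vv. Take dot products:
  L(u, v) = r_uu · N̂ = -6*sin(u)/Abs(sin(u)),
  M(u, v) = r_uv · N̂ = 0,
  N(u, v) = r_vv · N̂ = -6*sin(u)^3/Abs(sin(u)).
Evaluating at (u, v) = (2*pi/3, -2*pi/5):
  L = -6, M = 0, N = -9/2.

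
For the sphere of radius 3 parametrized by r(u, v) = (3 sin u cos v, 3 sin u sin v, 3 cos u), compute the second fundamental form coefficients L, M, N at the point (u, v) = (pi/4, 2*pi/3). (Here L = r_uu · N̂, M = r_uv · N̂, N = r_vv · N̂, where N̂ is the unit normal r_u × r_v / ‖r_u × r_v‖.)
L = -3;  M = 0;  N = -3/2

Compute the unit normal N̂(u, v) = (sin(u)^2*cos(v)/Abs(sin(u)), sin(u)^2*sin(v)/Abs(sin(u)), sin(2*u)/(2*Abs(sin(u)))), and the second partials r_uu, r_uv, r_vv. Take dot products:
  L(u, v) = r_uu · N̂ = -3*sin(u)/Abs(sin(u)),
  M(u, v) = r_uv · N̂ = 0,
  N(u, v) = r_vv · N̂ = -3*sin(u)^3/Abs(sin(u)).
Evaluating at (u, v) = (pi/4, 2*pi/3):
  L = -3, M = 0, N = -3/2.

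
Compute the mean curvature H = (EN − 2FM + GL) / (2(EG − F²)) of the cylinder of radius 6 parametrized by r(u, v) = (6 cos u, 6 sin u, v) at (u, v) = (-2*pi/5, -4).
H = -1/12

With E = 36, F = 0, G = 1, L = -6, M = 0, N = 0, assemble
  H = (EN − 2FM + GL) / (2(EG − F²)) = -1/12.
At (u, v) = (-2*pi/5, -4): H = -1/12.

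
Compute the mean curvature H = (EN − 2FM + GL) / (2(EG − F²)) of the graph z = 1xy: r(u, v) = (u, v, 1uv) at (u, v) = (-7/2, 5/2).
H = 35*sqrt(78)/3042

With E = v^2 + 1, F = u*v, G = u^2 + 1, L = 0, M = 1/sqrt(u^2 + v^2 + 1), N = 0, assemble
  H = (EN − 2FM + GL) / (2(EG − F²)) = -u*v/(u^2 + v^2 + 1)^(3/2).
At (u, v) = (-7/2, 5/2): H = 35*sqrt(78)/3042.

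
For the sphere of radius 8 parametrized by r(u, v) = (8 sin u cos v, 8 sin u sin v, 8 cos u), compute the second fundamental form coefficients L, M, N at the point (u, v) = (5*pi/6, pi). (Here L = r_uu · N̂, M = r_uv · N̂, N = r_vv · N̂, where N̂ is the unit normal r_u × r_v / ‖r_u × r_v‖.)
L = -8;  M = 0;  N = -2

Compute the unit normal N̂(u, v) = (sin(u)^2*cos(v)/Abs(sin(u)), sin(u)^2*sin(v)/Abs(sin(u)), sin(2*u)/(2*Abs(sin(u)))), and the second partials r_uu, r_uv, r_vv. Take dot products:
  L(u, v) = r_uu · N̂ = -8*sin(u)/Abs(sin(u)),
  M(u, v) = r_uv · N̂ = 0,
  N(u, v) = r_vv · N̂ = -8*sin(u)^3/Abs(sin(u)).
Evaluating at (u, v) = (5*pi/6, pi):
  L = -8, M = 0, N = -2.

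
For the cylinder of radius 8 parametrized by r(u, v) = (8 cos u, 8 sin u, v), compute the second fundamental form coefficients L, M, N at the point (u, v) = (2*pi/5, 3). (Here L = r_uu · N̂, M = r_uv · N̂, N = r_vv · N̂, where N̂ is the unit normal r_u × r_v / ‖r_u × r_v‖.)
L = -8;  M = 0;  N = 0

Compute the unit normal N̂(u, v) = (cos(u), sin(u), 0), and the second partials r_uu, r_uv, r_vv. Take dot products:
  L(u, v) = r_uu · N̂ = -8,
  M(u, v) = r_uv · N̂ = 0,
  N(u, v) = r_vv · N̂ = 0.
Evaluating at (u, v) = (2*pi/5, 3):
  L = -8, M = 0, N = 0.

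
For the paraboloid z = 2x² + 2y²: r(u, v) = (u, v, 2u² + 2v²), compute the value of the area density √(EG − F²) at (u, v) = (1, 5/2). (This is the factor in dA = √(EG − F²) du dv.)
√(EG − F²)|_{(1, 5/2)} = 3*sqrt(13)

E = 16*u^2 + 1, F = 16*u*v, G = 16*v^2 + 1, so EG − F² = 16*u^2 + 16*v^2 + 1. Taking the positive square root: √(EG − F²) = sqrt(16*u^2 + 16*v^2 + 1). At (u, v) = (1, 5/2): 3*sqrt(13).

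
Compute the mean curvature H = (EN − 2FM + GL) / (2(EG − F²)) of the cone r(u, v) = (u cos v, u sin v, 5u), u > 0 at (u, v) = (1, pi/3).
H = 5*sqrt(26)/52

With E = 26, F = 0, G = u^2, L = 0, M = 0, N = 5*sqrt(26)*u^2/(26*Abs(u)), assemble
  H = (EN − 2FM + GL) / (2(EG − F²)) = 5*sqrt(26)/(52*Abs(u)).
At (u, v) = (1, pi/3): H = 5*sqrt(26)/52.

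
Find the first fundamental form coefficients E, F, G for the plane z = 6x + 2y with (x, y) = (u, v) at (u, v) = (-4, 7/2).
E = 37;  F = 12;  G = 5

Partials: r_u = (1, 0, 6), r_v = (0, 1, 2). As functions of (u, v):
  E = r_u · r_u = 37,
  F = r_u · r_v = 12,
  G = r_v · r_v = 5.
Evaluating at (u, v) = (-4, 7/2): E = 37, F = 12, G = 5.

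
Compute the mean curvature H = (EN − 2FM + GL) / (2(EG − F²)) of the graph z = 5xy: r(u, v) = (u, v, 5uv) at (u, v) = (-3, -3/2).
H = -4500*sqrt(1129)/1274641

With E = 25*v^2 + 1, F = 25*u*v, G = 25*u^2 + 1, L = 0, M = 5/sqrt(25*u^2 + 25*v^2 + 1), N = 0, assemble
  H = (EN − 2FM + GL) / (2(EG − F²)) = -125*u*v/(25*u^2 + 25*v^2 + 1)^(3/2).
At (u, v) = (-3, -3/2): H = -4500*sqrt(1129)/1274641.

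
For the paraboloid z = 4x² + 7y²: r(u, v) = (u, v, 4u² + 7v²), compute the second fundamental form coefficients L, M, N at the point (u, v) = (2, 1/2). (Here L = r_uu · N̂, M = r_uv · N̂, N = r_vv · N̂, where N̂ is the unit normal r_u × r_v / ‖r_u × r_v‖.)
L = 4*sqrt(34)/51;  M = 0;  N = 7*sqrt(34)/51

Compute the unit normal N̂(u, v) = (-8*u/sqrt(64*u^2 + 196*v^2 + 1), -14*v/sqrt(64*u^2 + 196*v^2 + 1), 1/sqrt(64*u^2 + 196*v^2 + 1)), and the second partials r_uu, r_uv, r_vv. Take dot products:
  L(u, v) = r_uu · N̂ = 8/sqrt(64*u^2 + 196*v^2 + 1),
  M(u, v) = r_uv · N̂ = 0,
  N(u, v) = r_vv · N̂ = 14/sqrt(64*u^2 + 196*v^2 + 1).
Evaluating at (u, v) = (2, 1/2):
  L = 4*sqrt(34)/51, M = 0, N = 7*sqrt(34)/51.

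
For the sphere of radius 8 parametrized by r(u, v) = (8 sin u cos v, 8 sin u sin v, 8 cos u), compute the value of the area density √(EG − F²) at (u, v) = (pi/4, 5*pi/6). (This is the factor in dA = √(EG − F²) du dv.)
√(EG − F²)|_{(pi/4, 5*pi/6)} = 32*sqrt(2)

E = 64, F = 0, G = 64*sin(u)^2, so EG − F² = 4096*sin(u)^2. Taking the positive square root: √(EG − F²) = 64*Abs(sin(u)). At (u, v) = (pi/4, 5*pi/6): 32*sqrt(2).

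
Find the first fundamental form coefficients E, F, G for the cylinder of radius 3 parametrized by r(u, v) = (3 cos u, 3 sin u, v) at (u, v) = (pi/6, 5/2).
E = 9;  F = 0;  G = 1

Partials: r_u = (-3*sin(u), 3*cos(u), 0), r_v = (0, 0, 1). As functions of (u, v):
  E = r_u · r_u = 9,
  F = r_u · r_v = 0,
  G = r_v · r_v = 1.
Evaluating at (u, v) = (pi/6, 5/2): E = 9, F = 0, G = 1.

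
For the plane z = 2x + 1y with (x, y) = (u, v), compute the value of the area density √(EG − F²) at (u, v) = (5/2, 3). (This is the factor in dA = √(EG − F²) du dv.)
√(EG − F²)|_{(5/2, 3)} = sqrt(6)

E = 5, F = 2, G = 2, so EG − F² = 6. Taking the positive square root: √(EG − F²) = sqrt(6). At (u, v) = (5/2, 3): sqrt(6).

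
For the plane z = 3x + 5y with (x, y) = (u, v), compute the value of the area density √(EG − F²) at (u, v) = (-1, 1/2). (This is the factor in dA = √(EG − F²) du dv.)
√(EG − F²)|_{(-1, 1/2)} = sqrt(35)

E = 10, F = 15, G = 26, so EG − F² = 35. Taking the positive square root: √(EG − F²) = sqrt(35). At (u, v) = (-1, 1/2): sqrt(35).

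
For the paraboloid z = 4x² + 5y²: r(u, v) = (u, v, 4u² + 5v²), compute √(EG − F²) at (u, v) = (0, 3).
√(EG − F²)|_{(0, 3)} = sqrt(901)

E = 64*u^2 + 1, F = 80*u*v, G = 100*v^2 + 1; EG − F² = 64*u^2 + 100*v^2 + 1; √(EG − F²) = sqrt(64*u^2 + 100*v^2 + 1). At the given point: sqrt(901).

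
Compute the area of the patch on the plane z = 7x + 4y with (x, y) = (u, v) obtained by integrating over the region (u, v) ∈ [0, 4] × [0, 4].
Area = 16*sqrt(66)

Area = ∫∫ √(EG − F²) du dv with √(EG − F²) = sqrt(66). Integrating over [0, 4] × [0, 4] gives 16*sqrt(66).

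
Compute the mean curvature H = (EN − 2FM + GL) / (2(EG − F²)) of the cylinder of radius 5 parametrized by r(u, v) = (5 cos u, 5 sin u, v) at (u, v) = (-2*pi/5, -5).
H = -1/10

With E = 25, F = 0, G = 1, L = -5, M = 0, N = 0, assemble
  H = (EN − 2FM + GL) / (2(EG − F²)) = -1/10.
At (u, v) = (-2*pi/5, -5): H = -1/10.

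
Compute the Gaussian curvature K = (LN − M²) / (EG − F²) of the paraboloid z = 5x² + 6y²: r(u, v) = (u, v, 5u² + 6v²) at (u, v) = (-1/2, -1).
K = 6/1445

Coefficients of the first fundamental form: E = 100*u^2 + 1, F = 120*u*v, G = 144*v^2 + 1.
Coefficients of the second fundamental form: L = 10/sqrt(100*u^2 + 144*v^2 + 1), M = 0, N = 12/sqrt(100*u^2 + 144*v^2 + 1).
Assemble K = (LN − M²)/(EG − F²) = 120/(10000*u^4 + 28800*u^2*v^2 + 200*u^2 + 20736*v^4 + 288*v^2 + 1). At (u, v) = (-1/2, -1): K = 6/1445.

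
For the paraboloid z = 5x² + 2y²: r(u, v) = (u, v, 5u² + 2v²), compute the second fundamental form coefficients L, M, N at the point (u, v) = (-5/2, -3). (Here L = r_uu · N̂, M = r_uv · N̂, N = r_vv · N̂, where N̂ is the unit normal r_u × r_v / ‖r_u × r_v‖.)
L = sqrt(770)/77;  M = 0;  N = 2*sqrt(770)/385

Compute the unit normal N̂(u, v) = (-10*u/sqrt(100*u^2 + 16*v^2 + 1), -4*v/sqrt(100*u^2 + 16*v^2 + 1), 1/sqrt(100*u^2 + 16*v^2 + 1)), and the second partials r_uu, r_uv, r_vv. Take dot products:
  L(u, v) = r_uu · N̂ = 10/sqrt(100*u^2 + 16*v^2 + 1),
  M(u, v) = r_uv · N̂ = 0,
  N(u, v) = r_vv · N̂ = 4/sqrt(100*u^2 + 16*v^2 + 1).
Evaluating at (u, v) = (-5/2, -3):
  L = sqrt(770)/77, M = 0, N = 2*sqrt(770)/385.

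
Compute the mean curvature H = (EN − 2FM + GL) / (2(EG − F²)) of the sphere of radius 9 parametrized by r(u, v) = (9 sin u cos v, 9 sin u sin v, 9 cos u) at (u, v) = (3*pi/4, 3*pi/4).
H = -1/9

With E = 81, F = 0, G = 81*sin(u)^2, L = -9*sin(u)/Abs(sin(u)), M = 0, N = -9*sin(u)^3/Abs(sin(u)), assemble
  H = (EN − 2FM + GL) / (2(EG − F²)) = -sin(u)/(9*Abs(sin(u))).
At (u, v) = (3*pi/4, 3*pi/4): H = -1/9.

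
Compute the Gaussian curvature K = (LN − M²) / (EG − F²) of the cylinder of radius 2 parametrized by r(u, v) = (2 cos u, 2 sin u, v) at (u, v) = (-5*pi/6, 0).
K = 0

Coefficients of the first fundamental form: E = 4, F = 0, G = 1.
Coefficients of the second fundamental form: L = -2, M = 0, N = 0.
Assemble K = (LN − M²)/(EG − F²) = 0. At (u, v) = (-5*pi/6, 0): K = 0.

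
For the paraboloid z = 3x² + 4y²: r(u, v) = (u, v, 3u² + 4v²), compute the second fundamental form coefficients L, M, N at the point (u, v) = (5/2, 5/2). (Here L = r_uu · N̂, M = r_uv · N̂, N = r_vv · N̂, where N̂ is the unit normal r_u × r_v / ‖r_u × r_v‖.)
L = 3*sqrt(626)/313;  M = 0;  N = 4*sqrt(626)/313

Compute the unit normal N̂(u, v) = (-6*u/sqrt(36*u^2 + 64*v^2 + 1), -8*v/sqrt(36*u^2 + 64*v^2 + 1), 1/sqrt(36*u^2 + 64*v^2 + 1)), and the second partials r_uu, r_uv, r_vv. Take dot products:
  L(u, v) = r_uu · N̂ = 6/sqrt(36*u^2 + 64*v^2 + 1),
  M(u, v) = r_uv · N̂ = 0,
  N(u, v) = r_vv · N̂ = 8/sqrt(36*u^2 + 64*v^2 + 1).
Evaluating at (u, v) = (5/2, 5/2):
  L = 3*sqrt(626)/313, M = 0, N = 4*sqrt(626)/313.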